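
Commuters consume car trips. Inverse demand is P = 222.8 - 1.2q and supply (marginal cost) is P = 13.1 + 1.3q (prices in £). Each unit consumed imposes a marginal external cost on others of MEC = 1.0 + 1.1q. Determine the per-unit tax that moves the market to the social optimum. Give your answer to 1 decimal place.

tax = £64.8 per unit

Social marginal benefit = demand − MEC = 221.8 - 2.3q.
Set SMB = MC: 221.8 - 2.3q = 13.1 + 1.3q → q* = 57.9722.
The Pigouvian tax equals MEC at q*: 1.0 + 1.1×57.9722 = 64.7694.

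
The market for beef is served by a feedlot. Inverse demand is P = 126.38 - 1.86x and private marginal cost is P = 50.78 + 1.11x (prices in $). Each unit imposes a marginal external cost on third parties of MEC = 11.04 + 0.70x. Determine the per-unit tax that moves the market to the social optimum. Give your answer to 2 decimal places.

tax = $23.35 per unit

Social marginal cost = private MC + MEC = 61.82 + 1.81x.
Set SMC = demand: 61.82 + 1.81x = 126.38 - 1.86x → x* = 17.5913.
The Pigouvian tax equals MEC at x*: 11.04 + 0.70×17.5913 = 23.3539.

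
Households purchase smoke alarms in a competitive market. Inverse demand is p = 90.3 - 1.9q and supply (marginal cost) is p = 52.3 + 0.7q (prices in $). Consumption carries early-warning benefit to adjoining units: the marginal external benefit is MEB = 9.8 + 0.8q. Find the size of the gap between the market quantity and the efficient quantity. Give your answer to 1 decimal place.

Market equilibrium (private): 52.3 + 0.7q = 90.3 - 1.9q → q_m = 14.6154.
Social marginal benefit = demand + MEB = 100.1 - 1.1q.
Set SMB = MC: 100.1 - 1.1q = 52.3 + 0.7q → q* = 26.5556.
Gap = |14.6154 − 26.5556| = 11.9402.

11.9 units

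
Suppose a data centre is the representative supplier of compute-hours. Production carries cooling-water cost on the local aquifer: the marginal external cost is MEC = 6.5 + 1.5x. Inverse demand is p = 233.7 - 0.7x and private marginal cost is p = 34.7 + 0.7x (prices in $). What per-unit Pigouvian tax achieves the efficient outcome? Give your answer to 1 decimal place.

tax = $106.1 per unit

Social marginal cost = private MC + MEC = 41.2 + 2.2x.
Set SMC = demand: 41.2 + 2.2x = 233.7 - 0.7x → x* = 66.3793.
The Pigouvian tax equals MEC at x*: 6.5 + 1.5×66.3793 = 106.0690.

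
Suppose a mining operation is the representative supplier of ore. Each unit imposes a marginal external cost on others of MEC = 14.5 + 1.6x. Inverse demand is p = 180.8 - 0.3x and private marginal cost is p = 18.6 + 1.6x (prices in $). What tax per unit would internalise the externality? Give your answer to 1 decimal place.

tax = $82.0 per unit

Social marginal cost = private MC + MEC = 33.1 + 3.2x.
Set SMC = demand: 33.1 + 3.2x = 180.8 - 0.3x → x* = 42.2000.
The Pigouvian tax equals MEC at x*: 14.5 + 1.6×42.2000 = 82.0200.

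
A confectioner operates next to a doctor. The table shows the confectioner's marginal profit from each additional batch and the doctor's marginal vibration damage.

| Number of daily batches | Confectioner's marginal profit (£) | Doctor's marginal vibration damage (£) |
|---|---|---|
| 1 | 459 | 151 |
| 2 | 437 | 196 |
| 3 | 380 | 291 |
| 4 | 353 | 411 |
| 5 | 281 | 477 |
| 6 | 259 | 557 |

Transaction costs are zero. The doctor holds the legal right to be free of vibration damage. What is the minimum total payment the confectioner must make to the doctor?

£638

Efficient level: marginal profit ≥ marginal vibration damage through level 3, so k* = 3.
With the doctor holding the right, the confectioner must at least compensate total damage at k*: 151 + 196 + 291 = 638.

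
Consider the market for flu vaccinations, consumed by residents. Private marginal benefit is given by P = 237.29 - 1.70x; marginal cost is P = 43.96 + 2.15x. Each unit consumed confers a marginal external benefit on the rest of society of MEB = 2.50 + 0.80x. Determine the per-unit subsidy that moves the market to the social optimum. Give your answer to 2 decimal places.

subsidy = 53.87 per unit

Social marginal benefit = demand + MEB = 239.79 - 0.90x.
Set SMB = MC: 239.79 - 0.90x = 43.96 + 2.15x → x* = 64.2066.
The Pigouvian subsidy equals MEB at x*: 2.50 + 0.80×64.2066 = 53.8653.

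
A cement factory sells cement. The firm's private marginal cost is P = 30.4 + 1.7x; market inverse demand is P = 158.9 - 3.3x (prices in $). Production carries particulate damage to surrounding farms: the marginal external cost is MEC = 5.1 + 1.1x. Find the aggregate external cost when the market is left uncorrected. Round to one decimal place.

$494.3

Market equilibrium (private): 30.4 + 1.7x = 158.9 - 3.3x → x_m = 25.7000.
Total external cost = ∫₀^{x_m} (5.1 + 1.1x) dx = 5.1×25.7000 + ½×1.1×25.7000² = 494.3395.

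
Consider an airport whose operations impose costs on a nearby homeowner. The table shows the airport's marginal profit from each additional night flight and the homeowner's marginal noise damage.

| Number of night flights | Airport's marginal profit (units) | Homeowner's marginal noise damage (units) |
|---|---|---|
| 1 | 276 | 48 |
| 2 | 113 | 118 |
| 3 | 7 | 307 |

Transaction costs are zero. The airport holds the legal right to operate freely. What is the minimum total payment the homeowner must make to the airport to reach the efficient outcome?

120

Left alone the airport would choose level 3 (marginal profit stays positive).
Efficient level: k* = 1 (marginal profit ≥ marginal noise damage through 1).
The homeowner must at least cover the airport's forgone profit from cutting 3→1: 113 + 7 = 120.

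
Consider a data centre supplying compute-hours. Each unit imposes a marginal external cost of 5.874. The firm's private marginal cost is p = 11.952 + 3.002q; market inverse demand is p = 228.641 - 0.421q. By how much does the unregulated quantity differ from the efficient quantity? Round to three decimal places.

Market equilibrium (private): 11.952 + 3.002q = 228.641 - 0.421q → q_m = 63.3038.
Social marginal cost = private MC + MEC = 17.826 + 3.002q.
Set SMC = demand: 17.826 + 3.002q = 228.641 - 0.421q → q* = 61.5878.
Gap = |63.3038 − 61.5878| = 1.7160.

1.716 units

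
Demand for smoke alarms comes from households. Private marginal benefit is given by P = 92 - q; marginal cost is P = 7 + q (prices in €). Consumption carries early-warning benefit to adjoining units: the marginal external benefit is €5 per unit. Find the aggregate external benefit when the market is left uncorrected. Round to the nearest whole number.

Market equilibrium (private): 7 + q = 92 - q → q_m = 42.5000.
Total external benefit = MEB × q_m = 5 × 42.5000 = 212.5000.

€213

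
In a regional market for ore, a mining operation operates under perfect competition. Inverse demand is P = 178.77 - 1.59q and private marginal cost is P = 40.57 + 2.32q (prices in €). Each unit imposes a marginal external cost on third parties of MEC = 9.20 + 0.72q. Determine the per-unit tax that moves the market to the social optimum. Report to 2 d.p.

tax = €29.26 per unit

Social marginal cost = private MC + MEC = 49.77 + 3.04q.
Set SMC = demand: 49.77 + 3.04q = 178.77 - 1.59q → q* = 27.8618.
The Pigouvian tax equals MEC at q*: 9.20 + 0.72×27.8618 = 29.2605.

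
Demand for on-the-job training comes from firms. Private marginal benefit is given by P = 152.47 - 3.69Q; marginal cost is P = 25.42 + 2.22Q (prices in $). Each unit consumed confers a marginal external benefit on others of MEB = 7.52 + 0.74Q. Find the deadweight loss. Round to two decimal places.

DWL = $53.08

Market equilibrium (private): 25.42 + 2.22Q = 152.47 - 3.69Q → Q_m = 21.4975.
Social marginal benefit = demand + MEB = 159.99 - 2.95Q.
Set SMB = MC: 159.99 - 2.95Q = 25.42 + 2.22Q → Q* = 26.0290.
Height of the DWL triangle at Q_m is SMB(Q_m) − MC(Q_m) = MEB(Q_m) = 23.4281.
DWL = ½ × 4.5315 × 23.4281 = 53.0822.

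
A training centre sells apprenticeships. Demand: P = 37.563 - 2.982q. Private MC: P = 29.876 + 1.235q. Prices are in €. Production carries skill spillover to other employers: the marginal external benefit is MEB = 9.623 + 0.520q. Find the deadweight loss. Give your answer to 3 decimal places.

Market equilibrium (private): 29.876 + 1.235q = 37.563 - 2.982q → q_m = 1.8229.
Social marginal cost = private MC − MEB = 20.253 + 0.715q.
Set SMC = demand: 20.253 + 0.715q = 37.563 - 2.982q → q* = 4.6822.
The loss is the area between SMC and demand from q* to q_m; with linear curves that's a triangle of height MEB(q_m).
DWL = ½ × 2.8593 × 10.5709 = 15.1127.

DWL = €15.113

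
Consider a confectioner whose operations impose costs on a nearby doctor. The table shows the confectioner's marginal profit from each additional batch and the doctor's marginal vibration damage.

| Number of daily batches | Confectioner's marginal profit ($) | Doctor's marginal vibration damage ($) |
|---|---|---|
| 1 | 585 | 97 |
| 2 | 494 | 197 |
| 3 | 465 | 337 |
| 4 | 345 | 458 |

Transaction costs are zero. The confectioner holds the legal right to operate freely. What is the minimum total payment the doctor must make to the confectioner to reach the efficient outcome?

$345

Left alone the confectioner would choose level 4 (marginal profit stays positive).
Efficient level: k* = 3 (marginal profit ≥ marginal vibration damage through 3).
The doctor must at least cover the confectioner's forgone profit from cutting 4→3: 345 = 345.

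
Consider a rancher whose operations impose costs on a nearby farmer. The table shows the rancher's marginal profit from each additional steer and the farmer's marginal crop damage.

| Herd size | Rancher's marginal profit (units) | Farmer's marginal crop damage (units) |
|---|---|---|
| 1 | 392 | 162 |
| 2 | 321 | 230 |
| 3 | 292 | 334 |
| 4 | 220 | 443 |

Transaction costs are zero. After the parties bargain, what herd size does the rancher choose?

2

Bargaining reaches the level where marginal profit last exceeds marginal crop damage.
That holds through level 2 (321 ≥ 230) but not at 3 (292 < 334).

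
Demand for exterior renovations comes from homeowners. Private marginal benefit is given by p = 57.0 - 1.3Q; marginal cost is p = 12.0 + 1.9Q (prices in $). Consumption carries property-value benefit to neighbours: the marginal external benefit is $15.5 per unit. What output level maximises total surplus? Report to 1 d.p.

Q* = 18.9

Social marginal benefit = demand + MEB = 72.5 - 1.3Q.
Set SMB = MC: 72.5 - 1.3Q = 12.0 + 1.9Q → Q* = 18.9063.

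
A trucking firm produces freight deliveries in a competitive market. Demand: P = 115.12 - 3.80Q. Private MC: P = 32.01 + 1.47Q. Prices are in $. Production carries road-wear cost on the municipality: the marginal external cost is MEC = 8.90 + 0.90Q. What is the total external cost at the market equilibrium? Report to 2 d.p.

Market equilibrium (private): 32.01 + 1.47Q = 115.12 - 3.80Q → Q_m = 15.7704.
Total external cost = ∫₀^{Q_m} (8.90 + 0.90Q) dQ = 8.90×15.7704 + ½×0.90×15.7704² = 252.2740.

$252.27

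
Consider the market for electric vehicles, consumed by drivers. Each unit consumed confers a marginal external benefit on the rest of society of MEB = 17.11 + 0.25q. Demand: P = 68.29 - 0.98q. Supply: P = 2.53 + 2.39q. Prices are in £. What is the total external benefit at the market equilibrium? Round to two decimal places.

Market equilibrium (private): 2.53 + 2.39q = 68.29 - 0.98q → q_m = 19.5134.
Total external benefit = ∫₀^{q_m} (17.11 + 0.25q) dq = 17.11×19.5134 + ½×0.25×19.5134² = 381.4709.

£381.47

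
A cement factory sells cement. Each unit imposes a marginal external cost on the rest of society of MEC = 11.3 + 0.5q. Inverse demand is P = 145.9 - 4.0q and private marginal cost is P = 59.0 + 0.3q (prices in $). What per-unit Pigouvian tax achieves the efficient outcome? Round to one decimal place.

tax = $19.2 per unit

Social marginal cost = private MC + MEC = 70.3 + 0.8q.
Set SMC = demand: 70.3 + 0.8q = 145.9 - 4.0q → q* = 15.7500.
The Pigouvian tax equals MEC at q*: 11.3 + 0.5×15.7500 = 19.1750.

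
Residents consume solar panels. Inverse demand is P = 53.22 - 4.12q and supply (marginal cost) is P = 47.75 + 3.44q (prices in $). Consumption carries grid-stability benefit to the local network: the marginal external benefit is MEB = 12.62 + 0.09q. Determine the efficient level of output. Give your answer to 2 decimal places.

Social marginal benefit = demand + MEB = 65.84 - 4.03q.
Set SMB = MC: 65.84 - 4.03q = 47.75 + 3.44q → q* = 2.4217.

q* = 2.42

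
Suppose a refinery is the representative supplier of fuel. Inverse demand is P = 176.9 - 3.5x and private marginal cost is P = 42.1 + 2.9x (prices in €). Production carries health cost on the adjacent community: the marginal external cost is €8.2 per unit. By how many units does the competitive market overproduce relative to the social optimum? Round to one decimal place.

Market equilibrium (private): 42.1 + 2.9x = 176.9 - 3.5x → x_m = 21.0625.
Social marginal cost = private MC + MEC = 50.3 + 2.9x.
Set SMC = demand: 50.3 + 2.9x = 176.9 - 3.5x → x* = 19.7813.
Gap = |21.0625 − 19.7813| = 1.2812.

1.3 units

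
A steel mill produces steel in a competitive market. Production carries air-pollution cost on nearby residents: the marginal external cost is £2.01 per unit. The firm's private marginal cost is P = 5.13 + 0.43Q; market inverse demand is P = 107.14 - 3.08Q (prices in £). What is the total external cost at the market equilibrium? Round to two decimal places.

£58.42

Market equilibrium (private): 5.13 + 0.43Q = 107.14 - 3.08Q → Q_m = 29.0627.
Total external cost = MEC × Q_m = 2.01 × 29.0627 = 58.4160.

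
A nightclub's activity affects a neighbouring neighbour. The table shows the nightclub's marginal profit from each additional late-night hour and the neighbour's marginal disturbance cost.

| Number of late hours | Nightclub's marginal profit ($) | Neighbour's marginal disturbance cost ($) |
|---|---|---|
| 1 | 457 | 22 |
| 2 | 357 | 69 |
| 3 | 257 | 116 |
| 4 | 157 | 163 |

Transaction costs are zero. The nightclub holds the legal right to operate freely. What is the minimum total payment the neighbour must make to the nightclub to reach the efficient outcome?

Left alone the nightclub would choose level 4 (marginal profit stays positive).
Efficient level: k* = 3 (marginal profit ≥ marginal disturbance cost through 3).
The neighbour must at least cover the nightclub's forgone profit from cutting 4→3: 157 = 157.

$157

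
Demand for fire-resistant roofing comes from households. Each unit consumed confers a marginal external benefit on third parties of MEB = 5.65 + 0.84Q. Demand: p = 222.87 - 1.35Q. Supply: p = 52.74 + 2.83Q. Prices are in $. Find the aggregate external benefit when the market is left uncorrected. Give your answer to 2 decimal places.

Market equilibrium (private): 52.74 + 2.83Q = 222.87 - 1.35Q → Q_m = 40.7010.
Total external benefit = ∫₀^{Q_m} (5.65 + 0.84Q) dQ = 5.65×40.7010 + ½×0.84×40.7010² = 925.7206.

$925.72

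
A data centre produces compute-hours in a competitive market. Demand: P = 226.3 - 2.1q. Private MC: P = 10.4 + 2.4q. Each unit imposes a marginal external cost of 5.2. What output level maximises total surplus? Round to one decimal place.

Social marginal cost = private MC + MEC = 15.6 + 2.4q.
Set SMC = demand: 15.6 + 2.4q = 226.3 - 2.1q → q* = 46.8222.

q* = 46.8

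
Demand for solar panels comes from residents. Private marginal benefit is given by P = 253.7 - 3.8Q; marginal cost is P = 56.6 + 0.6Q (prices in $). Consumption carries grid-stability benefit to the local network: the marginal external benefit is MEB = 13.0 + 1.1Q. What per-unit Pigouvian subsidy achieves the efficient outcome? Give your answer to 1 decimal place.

subsidy = $83.0 per unit

Social marginal benefit = demand + MEB = 266.7 - 2.7Q.
Set SMB = MC: 266.7 - 2.7Q = 56.6 + 0.6Q → Q* = 63.6667.
The Pigouvian subsidy equals MEB at Q*: 13.0 + 1.1×63.6667 = 83.0334.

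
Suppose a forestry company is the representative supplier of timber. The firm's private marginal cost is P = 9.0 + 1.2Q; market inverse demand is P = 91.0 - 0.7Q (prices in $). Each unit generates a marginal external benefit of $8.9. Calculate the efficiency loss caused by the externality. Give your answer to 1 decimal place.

Market equilibrium (private): 9.0 + 1.2Q = 91.0 - 0.7Q → Q_m = 43.1579.
Social marginal cost = private MC − MEB = 0.1 + 1.2Q.
Set SMC = demand: 0.1 + 1.2Q = 91.0 - 0.7Q → Q* = 47.8421.
The loss is the area between SMC and demand from Q* to Q_m; with linear curves that's a triangle of height MEB(Q_m).
DWL = ½ × 4.6842 × 8.9000 = 20.8447.

DWL = $20.8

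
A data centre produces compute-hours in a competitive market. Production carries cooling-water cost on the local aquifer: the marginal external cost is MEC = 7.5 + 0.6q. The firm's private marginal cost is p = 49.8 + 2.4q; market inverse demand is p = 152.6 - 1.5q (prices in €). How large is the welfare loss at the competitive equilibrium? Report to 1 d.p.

Market equilibrium (private): 49.8 + 2.4q = 152.6 - 1.5q → q_m = 26.3590.
Social marginal cost = private MC + MEC = 57.3 + 3.0q.
Set SMC = demand: 57.3 + 3.0q = 152.6 - 1.5q → q* = 21.1778.
Between q* and q_m the wedge SMC − demand runs linearly from 0 to MEC(q_m), so the loss is a triangle.
DWL = ½ × 5.1812 × 23.3154 = 60.4009.

DWL = €60.4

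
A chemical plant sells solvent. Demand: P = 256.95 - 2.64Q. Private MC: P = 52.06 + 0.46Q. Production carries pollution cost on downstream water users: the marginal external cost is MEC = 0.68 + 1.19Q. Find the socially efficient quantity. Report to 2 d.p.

Q* = 47.60

Social marginal cost = private MC + MEC = 52.74 + 1.65Q.
Set SMC = demand: 52.74 + 1.65Q = 256.95 - 2.64Q → Q* = 47.6014.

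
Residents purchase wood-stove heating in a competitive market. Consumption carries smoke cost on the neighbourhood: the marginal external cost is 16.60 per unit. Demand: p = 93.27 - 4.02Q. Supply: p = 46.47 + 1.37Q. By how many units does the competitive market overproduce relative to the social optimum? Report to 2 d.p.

3.08 units

Market equilibrium (private): 46.47 + 1.37Q = 93.27 - 4.02Q → Q_m = 8.6827.
Social marginal benefit = demand − MEC = 76.67 - 4.02Q.
Set SMB = MC: 76.67 - 4.02Q = 46.47 + 1.37Q → Q* = 5.6030.
Gap = |8.6827 − 5.6030| = 3.0797.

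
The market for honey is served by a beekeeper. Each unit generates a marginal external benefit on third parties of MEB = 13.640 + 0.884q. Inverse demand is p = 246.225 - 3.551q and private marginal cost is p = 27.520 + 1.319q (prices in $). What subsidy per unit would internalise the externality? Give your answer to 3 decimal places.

Social marginal cost = private MC − MEB = 13.880 + 0.435q.
Set SMC = demand: 13.880 + 0.435q = 246.225 - 3.551q → q* = 58.2903.
The Pigouvian subsidy equals MEB at q*: 13.640 + 0.884×58.2903 = 65.1686.

subsidy = $65.169 per unit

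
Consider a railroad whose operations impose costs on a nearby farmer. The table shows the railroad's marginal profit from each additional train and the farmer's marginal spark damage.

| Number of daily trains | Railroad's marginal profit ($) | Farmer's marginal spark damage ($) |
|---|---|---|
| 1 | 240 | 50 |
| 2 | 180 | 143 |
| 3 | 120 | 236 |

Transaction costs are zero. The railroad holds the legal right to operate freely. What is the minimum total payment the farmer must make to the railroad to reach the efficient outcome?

Left alone the railroad would choose level 3 (marginal profit stays positive).
Efficient level: k* = 2 (marginal profit ≥ marginal spark damage through 2).
The farmer must at least cover the railroad's forgone profit from cutting 3→2: 120 = 120.

$120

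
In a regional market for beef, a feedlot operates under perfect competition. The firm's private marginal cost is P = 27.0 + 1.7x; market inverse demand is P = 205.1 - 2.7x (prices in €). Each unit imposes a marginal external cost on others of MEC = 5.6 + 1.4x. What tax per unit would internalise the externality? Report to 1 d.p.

Social marginal cost = private MC + MEC = 32.6 + 3.1x.
Set SMC = demand: 32.6 + 3.1x = 205.1 - 2.7x → x* = 29.7414.
The Pigouvian tax equals MEC at x*: 5.6 + 1.4×29.7414 = 47.2380.

tax = €47.2 per unit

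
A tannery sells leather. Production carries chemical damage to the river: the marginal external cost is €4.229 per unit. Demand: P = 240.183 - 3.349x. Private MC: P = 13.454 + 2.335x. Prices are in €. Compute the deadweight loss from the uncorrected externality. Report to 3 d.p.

Market equilibrium (private): 13.454 + 2.335x = 240.183 - 3.349x → x_m = 39.8890.
Social marginal cost = private MC + MEC = 17.683 + 2.335x.
Set SMC = demand: 17.683 + 2.335x = 240.183 - 3.349x → x* = 39.1450.
Between x* and x_m the wedge SMC − demand runs linearly from 0 to MEC(x_m), so the loss is a triangle.
DWL = ½ × 0.7440 × 4.2290 = 1.5732.

DWL = €1.573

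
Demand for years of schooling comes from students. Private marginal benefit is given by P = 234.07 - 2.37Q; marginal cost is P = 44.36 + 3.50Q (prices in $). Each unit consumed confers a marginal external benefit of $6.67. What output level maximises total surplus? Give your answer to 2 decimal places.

Social marginal benefit = demand + MEB = 240.74 - 2.37Q.
Set SMB = MC: 240.74 - 2.37Q = 44.36 + 3.50Q → Q* = 33.4549.

Q* = 33.45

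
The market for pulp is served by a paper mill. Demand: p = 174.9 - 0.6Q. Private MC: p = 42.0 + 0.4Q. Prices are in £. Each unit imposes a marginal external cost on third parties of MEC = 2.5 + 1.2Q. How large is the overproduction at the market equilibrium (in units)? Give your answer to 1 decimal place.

Market equilibrium (private): 42.0 + 0.4Q = 174.9 - 0.6Q → Q_m = 132.9000.
Social marginal cost = private MC + MEC = 44.5 + 1.6Q.
Set SMC = demand: 44.5 + 1.6Q = 174.9 - 0.6Q → Q* = 59.2727.
Gap = |132.9000 − 59.2727| = 73.6273.

73.6 units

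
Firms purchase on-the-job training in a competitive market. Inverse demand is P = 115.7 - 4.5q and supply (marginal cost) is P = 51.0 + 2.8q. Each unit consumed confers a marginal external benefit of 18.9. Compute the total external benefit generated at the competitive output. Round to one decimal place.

Market equilibrium (private): 51.0 + 2.8q = 115.7 - 4.5q → q_m = 8.8630.
Total external benefit = MEB × q_m = 18.9 × 8.8630 = 167.5107.

167.5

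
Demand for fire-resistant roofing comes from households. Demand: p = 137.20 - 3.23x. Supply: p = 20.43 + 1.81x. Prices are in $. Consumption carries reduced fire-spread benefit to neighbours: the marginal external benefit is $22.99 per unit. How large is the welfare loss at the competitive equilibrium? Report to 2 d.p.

Market equilibrium (private): 20.43 + 1.81x = 137.20 - 3.23x → x_m = 23.1687.
Social marginal benefit = demand + MEB = 160.19 - 3.23x.
Set SMB = MC: 160.19 - 3.23x = 20.43 + 1.81x → x* = 27.7302.
Between x* and x_m the wedge SMB − MC runs linearly from 0 to MEB(x_m), so the loss is a triangle.
DWL = ½ × 4.5615 × 22.9900 = 52.4344.

DWL = $52.43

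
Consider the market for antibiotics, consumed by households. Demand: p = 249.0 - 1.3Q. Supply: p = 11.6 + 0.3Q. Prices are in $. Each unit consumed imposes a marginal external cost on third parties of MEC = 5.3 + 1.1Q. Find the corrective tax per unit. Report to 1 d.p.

tax = $99.9 per unit

Social marginal benefit = demand − MEC = 243.7 - 2.4Q.
Set SMB = MC: 243.7 - 2.4Q = 11.6 + 0.3Q → Q* = 85.9630.
The Pigouvian tax equals MEC at Q*: 5.3 + 1.1×85.9630 = 99.8593.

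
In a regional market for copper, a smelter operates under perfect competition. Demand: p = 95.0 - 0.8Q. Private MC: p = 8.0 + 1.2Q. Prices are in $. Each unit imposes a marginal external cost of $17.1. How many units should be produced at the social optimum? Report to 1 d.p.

Social marginal cost = private MC + MEC = 25.1 + 1.2Q.
Set SMC = demand: 25.1 + 1.2Q = 95.0 - 0.8Q → Q* = 34.9500.

Q* = 35.0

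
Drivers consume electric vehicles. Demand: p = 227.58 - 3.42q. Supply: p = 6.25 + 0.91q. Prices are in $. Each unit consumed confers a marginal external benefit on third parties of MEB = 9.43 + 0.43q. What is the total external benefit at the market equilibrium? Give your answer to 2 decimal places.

$1043.77

Market equilibrium (private): 6.25 + 0.91q = 227.58 - 3.42q → q_m = 51.1155.
Total external benefit = ∫₀^{q_m} (9.43 + 0.43q) dq = 9.43×51.1155 + ½×0.43×51.1155² = 1043.7699.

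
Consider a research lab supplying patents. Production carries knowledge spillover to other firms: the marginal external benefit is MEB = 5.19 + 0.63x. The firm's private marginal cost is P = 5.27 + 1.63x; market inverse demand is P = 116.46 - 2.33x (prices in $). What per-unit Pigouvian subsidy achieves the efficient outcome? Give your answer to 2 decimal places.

subsidy = $27.21 per unit

Social marginal cost = private MC − MEB = 0.08 + x.
Set SMC = demand: 0.08 + x = 116.46 - 2.33x → x* = 34.9489.
The Pigouvian subsidy equals MEB at x*: 5.19 + 0.63×34.9489 = 27.2078.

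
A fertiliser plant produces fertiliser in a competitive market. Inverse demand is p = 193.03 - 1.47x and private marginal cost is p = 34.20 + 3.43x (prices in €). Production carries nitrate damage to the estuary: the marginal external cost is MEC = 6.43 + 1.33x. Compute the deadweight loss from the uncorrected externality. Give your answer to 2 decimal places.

DWL = €196.98

Market equilibrium (private): 34.20 + 3.43x = 193.03 - 1.47x → x_m = 32.4143.
Social marginal cost = private MC + MEC = 40.63 + 4.76x.
Set SMC = demand: 40.63 + 4.76x = 193.03 - 1.47x → x* = 24.4623.
The welfare-loss triangle has base |x_m − x*| and height MEC(x_m) (the vertical gap between SMC and demand is zero at x* and MEC at x_m).
DWL = ½ × 7.9520 × 49.5410 = 196.9750.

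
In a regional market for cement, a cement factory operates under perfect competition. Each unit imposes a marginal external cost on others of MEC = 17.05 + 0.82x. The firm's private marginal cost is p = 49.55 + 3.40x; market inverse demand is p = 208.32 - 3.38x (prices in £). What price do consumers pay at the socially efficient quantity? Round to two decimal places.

P = £145.29

Social marginal cost = private MC + MEC = 66.60 + 4.22x.
Set SMC = demand: 66.60 + 4.22x = 208.32 - 3.38x → x* = 18.6474.
Consumer price on the demand curve at x*: 208.32 − 3.38×18.6474 = 145.2918.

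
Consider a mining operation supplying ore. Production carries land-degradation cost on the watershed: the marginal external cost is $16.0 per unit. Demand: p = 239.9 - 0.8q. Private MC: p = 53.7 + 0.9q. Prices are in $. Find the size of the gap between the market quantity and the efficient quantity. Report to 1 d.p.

Market equilibrium (private): 53.7 + 0.9q = 239.9 - 0.8q → q_m = 109.5294.
Social marginal cost = private MC + MEC = 69.7 + 0.9q.
Set SMC = demand: 69.7 + 0.9q = 239.9 - 0.8q → q* = 100.1176.
Gap = |109.5294 − 100.1176| = 9.4118.

9.4 units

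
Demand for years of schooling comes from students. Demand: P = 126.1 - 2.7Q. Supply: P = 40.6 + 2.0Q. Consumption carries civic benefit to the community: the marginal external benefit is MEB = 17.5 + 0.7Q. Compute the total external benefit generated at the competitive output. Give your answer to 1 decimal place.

434.2

Market equilibrium (private): 40.6 + 2.0Q = 126.1 - 2.7Q → Q_m = 18.1915.
Total external benefit = ∫₀^{Q_m} (17.5 + 0.7Q) dQ = 17.5×18.1915 + ½×0.7×18.1915² = 434.1770.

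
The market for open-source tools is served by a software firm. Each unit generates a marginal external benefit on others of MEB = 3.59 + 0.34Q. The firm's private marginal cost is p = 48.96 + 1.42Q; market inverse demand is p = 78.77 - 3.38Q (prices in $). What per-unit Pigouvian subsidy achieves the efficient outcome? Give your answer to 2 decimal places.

subsidy = $6.14 per unit

Social marginal cost = private MC − MEB = 45.37 + 1.08Q.
Set SMC = demand: 45.37 + 1.08Q = 78.77 - 3.38Q → Q* = 7.4888.
The Pigouvian subsidy equals MEB at Q*: 3.59 + 0.34×7.4888 = 6.1362.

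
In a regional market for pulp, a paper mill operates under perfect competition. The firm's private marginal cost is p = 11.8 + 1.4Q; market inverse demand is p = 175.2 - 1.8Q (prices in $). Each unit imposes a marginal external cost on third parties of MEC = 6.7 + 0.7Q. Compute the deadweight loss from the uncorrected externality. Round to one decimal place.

Market equilibrium (private): 11.8 + 1.4Q = 175.2 - 1.8Q → Q_m = 51.0625.
Social marginal cost = private MC + MEC = 18.5 + 2.1Q.
Set SMC = demand: 18.5 + 2.1Q = 175.2 - 1.8Q → Q* = 40.1795.
The loss is the area between SMC and demand from Q* to Q_m; with linear curves that's a triangle of height MEC(Q_m).
DWL = ½ × 10.8830 × 42.4438 = 230.9579.

DWL = $231.0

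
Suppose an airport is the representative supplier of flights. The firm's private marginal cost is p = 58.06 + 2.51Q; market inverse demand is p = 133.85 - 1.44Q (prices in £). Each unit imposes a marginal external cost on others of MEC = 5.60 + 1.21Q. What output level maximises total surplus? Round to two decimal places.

Social marginal cost = private MC + MEC = 63.66 + 3.72Q.
Set SMC = demand: 63.66 + 3.72Q = 133.85 - 1.44Q → Q* = 13.6027.

Q* = 13.60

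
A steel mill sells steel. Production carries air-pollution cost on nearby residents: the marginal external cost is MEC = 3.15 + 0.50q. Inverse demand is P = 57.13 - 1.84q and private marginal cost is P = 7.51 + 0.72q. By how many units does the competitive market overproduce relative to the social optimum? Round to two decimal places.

Market equilibrium (private): 7.51 + 0.72q = 57.13 - 1.84q → q_m = 19.3828.
Social marginal cost = private MC + MEC = 10.66 + 1.22q.
Set SMC = demand: 10.66 + 1.22q = 57.13 - 1.84q → q* = 15.1863.
Gap = |19.3828 − 15.1863| = 4.1965.

4.20 units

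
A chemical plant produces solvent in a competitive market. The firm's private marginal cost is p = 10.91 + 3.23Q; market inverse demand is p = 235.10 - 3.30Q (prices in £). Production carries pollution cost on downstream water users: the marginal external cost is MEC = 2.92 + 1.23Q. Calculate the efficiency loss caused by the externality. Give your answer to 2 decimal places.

Market equilibrium (private): 10.91 + 3.23Q = 235.10 - 3.30Q → Q_m = 34.3323.
Social marginal cost = private MC + MEC = 13.83 + 4.46Q.
Set SMC = demand: 13.83 + 4.46Q = 235.10 - 3.30Q → Q* = 28.5142.
The loss is the area between SMC and demand from Q* to Q_m; with linear curves that's a triangle of height MEC(Q_m).
DWL = ½ × 5.8181 × 45.1487 = 131.3398.

DWL = £131.34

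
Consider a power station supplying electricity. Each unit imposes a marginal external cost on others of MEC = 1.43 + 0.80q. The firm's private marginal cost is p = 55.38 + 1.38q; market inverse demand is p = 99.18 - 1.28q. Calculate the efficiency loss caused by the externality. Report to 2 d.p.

DWL = 30.82

Market equilibrium (private): 55.38 + 1.38q = 99.18 - 1.28q → q_m = 16.4662.
Social marginal cost = private MC + MEC = 56.81 + 2.18q.
Set SMC = demand: 56.81 + 2.18q = 99.18 - 1.28q → q* = 12.2457.
Height of the DWL triangle at q_m is SMC(q_m) − demand(q_m) = MEC(q_m) = 14.6029.
DWL = ½ × 4.2205 × 14.6029 = 30.8158.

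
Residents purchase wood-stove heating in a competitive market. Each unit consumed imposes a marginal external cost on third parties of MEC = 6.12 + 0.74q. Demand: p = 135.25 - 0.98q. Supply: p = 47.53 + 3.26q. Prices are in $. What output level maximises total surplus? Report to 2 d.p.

q* = 16.39

Social marginal benefit = demand − MEC = 129.13 - 1.72q.
Set SMB = MC: 129.13 - 1.72q = 47.53 + 3.26q → q* = 16.3855.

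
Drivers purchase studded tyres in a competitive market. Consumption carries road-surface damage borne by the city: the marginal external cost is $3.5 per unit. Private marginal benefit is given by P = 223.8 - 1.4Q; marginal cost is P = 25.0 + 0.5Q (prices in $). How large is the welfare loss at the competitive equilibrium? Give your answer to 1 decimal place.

DWL = $3.2

Market equilibrium (private): 25.0 + 0.5Q = 223.8 - 1.4Q → Q_m = 104.6316.
Social marginal benefit = demand − MEC = 220.3 - 1.4Q.
Set SMB = MC: 220.3 - 1.4Q = 25.0 + 0.5Q → Q* = 102.7895.
Height of the DWL triangle at Q_m is MC(Q_m) − SMB(Q_m) = MEC(Q_m) = 3.5000.
DWL = ½ × 1.8421 × 3.5000 = 3.2237.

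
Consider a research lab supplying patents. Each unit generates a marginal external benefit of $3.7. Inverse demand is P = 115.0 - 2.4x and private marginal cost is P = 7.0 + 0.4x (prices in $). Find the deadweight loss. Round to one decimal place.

DWL = $2.4

Market equilibrium (private): 7.0 + 0.4x = 115.0 - 2.4x → x_m = 38.5714.
Social marginal cost = private MC − MEB = 3.3 + 0.4x.
Set SMC = demand: 3.3 + 0.4x = 115.0 - 2.4x → x* = 39.8929.
The welfare-loss triangle has base |x_m − x*| and height MEB(x_m) (the vertical gap between SMC and demand is zero at x* and MEB at x_m).
DWL = ½ × 1.3215 × 3.7000 = 2.4448.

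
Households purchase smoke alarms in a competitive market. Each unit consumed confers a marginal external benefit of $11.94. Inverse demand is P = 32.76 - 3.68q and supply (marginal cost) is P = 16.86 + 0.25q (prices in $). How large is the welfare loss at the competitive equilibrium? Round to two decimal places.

DWL = $18.14

Market equilibrium (private): 16.86 + 0.25q = 32.76 - 3.68q → q_m = 4.0458.
Social marginal benefit = demand + MEB = 44.70 - 3.68q.
Set SMB = MC: 44.70 - 3.68q = 16.86 + 0.25q → q* = 7.0840.
The welfare-loss triangle has base |q_m − q*| and height MEB(q_m) (the vertical gap between SMB and MC is zero at q* and MEB at q_m).
DWL = ½ × 3.0382 × 11.9400 = 18.1381.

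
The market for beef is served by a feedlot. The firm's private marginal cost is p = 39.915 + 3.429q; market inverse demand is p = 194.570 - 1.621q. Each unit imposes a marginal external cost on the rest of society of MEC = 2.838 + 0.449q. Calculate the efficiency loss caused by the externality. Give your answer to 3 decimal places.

DWL = 25.021

Market equilibrium (private): 39.915 + 3.429q = 194.570 - 1.621q → q_m = 30.6248.
Social marginal cost = private MC + MEC = 42.753 + 3.878q.
Set SMC = demand: 42.753 + 3.878q = 194.570 - 1.621q → q* = 27.6081.
The loss is the area between SMC and demand from q* to q_m; with linear curves that's a triangle of height MEC(q_m).
DWL = ½ × 3.0167 × 16.5885 = 25.0213.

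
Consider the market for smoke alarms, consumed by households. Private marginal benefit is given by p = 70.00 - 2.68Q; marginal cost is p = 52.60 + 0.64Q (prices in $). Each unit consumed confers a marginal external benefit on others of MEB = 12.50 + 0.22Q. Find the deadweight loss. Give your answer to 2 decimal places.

DWL = $30.07

Market equilibrium (private): 52.60 + 0.64Q = 70.00 - 2.68Q → Q_m = 5.2410.
Social marginal benefit = demand + MEB = 82.50 - 2.46Q.
Set SMB = MC: 82.50 - 2.46Q = 52.60 + 0.64Q → Q* = 9.6452.
The loss is the area between SMB and MC from Q* to Q_m; with linear curves that's a triangle of height MEB(Q_m).
DWL = ½ × 4.4042 × 13.6530 = 30.0653.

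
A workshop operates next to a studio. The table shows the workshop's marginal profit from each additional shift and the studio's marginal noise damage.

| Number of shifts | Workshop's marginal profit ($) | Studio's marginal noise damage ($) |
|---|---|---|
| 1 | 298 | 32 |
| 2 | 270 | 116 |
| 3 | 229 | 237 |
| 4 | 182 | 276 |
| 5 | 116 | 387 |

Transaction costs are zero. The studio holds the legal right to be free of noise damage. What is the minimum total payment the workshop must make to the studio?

Efficient level: marginal profit ≥ marginal noise damage through level 2, so k* = 2.
With the studio holding the right, the workshop must at least compensate total damage at k*: 32 + 116 = 148.

$148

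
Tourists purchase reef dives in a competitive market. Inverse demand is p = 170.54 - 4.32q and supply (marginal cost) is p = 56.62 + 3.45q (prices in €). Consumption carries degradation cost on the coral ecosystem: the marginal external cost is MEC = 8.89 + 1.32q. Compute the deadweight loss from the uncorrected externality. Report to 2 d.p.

Market equilibrium (private): 56.62 + 3.45q = 170.54 - 4.32q → q_m = 14.6615.
Social marginal benefit = demand − MEC = 161.65 - 5.64q.
Set SMB = MC: 161.65 - 5.64q = 56.62 + 3.45q → q* = 11.5545.
The welfare-loss triangle has base |q_m − q*| and height MEC(q_m) (the vertical gap between SMB and MC is zero at q* and MEC at q_m).
DWL = ½ × 3.1070 × 28.2432 = 43.8758.

DWL = €43.88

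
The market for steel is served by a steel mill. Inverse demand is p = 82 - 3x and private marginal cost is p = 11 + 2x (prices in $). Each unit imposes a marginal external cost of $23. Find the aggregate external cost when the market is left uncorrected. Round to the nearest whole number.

Market equilibrium (private): 11 + 2x = 82 - 3x → x_m = 14.2000.
Total external cost = MEC × x_m = 23 × 14.2000 = 326.6000.

$327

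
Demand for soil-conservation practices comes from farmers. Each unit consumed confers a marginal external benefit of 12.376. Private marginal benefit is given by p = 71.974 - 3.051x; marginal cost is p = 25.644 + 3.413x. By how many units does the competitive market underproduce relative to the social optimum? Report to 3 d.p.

Market equilibrium (private): 25.644 + 3.413x = 71.974 - 3.051x → x_m = 7.1674.
Social marginal benefit = demand + MEB = 84.350 - 3.051x.
Set SMB = MC: 84.350 - 3.051x = 25.644 + 3.413x → x* = 9.0820.
Gap = |7.1674 − 9.0820| = 1.9146.

1.915 units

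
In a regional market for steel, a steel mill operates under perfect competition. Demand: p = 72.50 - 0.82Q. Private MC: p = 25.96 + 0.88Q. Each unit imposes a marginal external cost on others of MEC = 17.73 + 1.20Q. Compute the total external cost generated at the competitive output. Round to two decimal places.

Market equilibrium (private): 25.96 + 0.88Q = 72.50 - 0.82Q → Q_m = 27.3765.
Total external cost = ∫₀^{Q_m} (17.73 + 1.20Q) dQ = 17.73×27.3765 + ½×1.20×27.3765² = 935.0690.

935.07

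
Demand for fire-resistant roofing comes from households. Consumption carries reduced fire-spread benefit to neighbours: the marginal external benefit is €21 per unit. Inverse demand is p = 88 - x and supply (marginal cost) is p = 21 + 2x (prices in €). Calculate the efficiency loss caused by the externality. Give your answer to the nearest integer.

Market equilibrium (private): 21 + 2x = 88 - x → x_m = 22.3333.
Social marginal benefit = demand + MEB = 109 - x.
Set SMB = MC: 109 - x = 21 + 2x → x* = 29.3333.
Height of the DWL triangle at x_m is SMB(x_m) − MC(x_m) = MEB(x_m) = 21.0000.
DWL = ½ × 7.0000 × 21.0000 = 73.5000.

DWL = €74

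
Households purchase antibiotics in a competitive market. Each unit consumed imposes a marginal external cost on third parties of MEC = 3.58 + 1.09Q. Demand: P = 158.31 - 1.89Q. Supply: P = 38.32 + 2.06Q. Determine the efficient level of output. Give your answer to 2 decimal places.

Q* = 23.10

Social marginal benefit = demand − MEC = 154.73 - 2.98Q.
Set SMB = MC: 154.73 - 2.98Q = 38.32 + 2.06Q → Q* = 23.0972.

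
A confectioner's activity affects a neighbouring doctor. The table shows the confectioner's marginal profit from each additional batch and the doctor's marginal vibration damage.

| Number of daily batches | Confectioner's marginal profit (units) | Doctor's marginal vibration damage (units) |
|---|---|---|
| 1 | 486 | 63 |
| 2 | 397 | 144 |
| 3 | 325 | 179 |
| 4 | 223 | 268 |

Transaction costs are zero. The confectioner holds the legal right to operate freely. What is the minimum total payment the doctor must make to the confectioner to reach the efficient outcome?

Left alone the confectioner would choose level 4 (marginal profit stays positive).
Efficient level: k* = 3 (marginal profit ≥ marginal vibration damage through 3).
The doctor must at least cover the confectioner's forgone profit from cutting 4→3: 223 = 223.

223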